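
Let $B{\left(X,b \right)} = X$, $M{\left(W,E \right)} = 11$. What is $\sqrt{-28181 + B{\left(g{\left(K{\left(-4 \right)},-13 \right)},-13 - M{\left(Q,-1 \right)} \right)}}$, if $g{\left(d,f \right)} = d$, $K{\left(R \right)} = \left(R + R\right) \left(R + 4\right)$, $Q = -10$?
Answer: $i \sqrt{28181} \approx 167.87 i$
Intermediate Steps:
$K{\left(R \right)} = 2 R \left(4 + R\right)$
$\sqrt{-28181 + B{\left(g{\left(K{\left(-4 \right)},-13 \right)},-13 - M{\left(Q,-1 \right)} \right)}} = \sqrt{-28181 + 2 \left(-4\right) \left(4 - 4\right)} = \sqrt{-28181 + 2 \left(-4\right) 0} = \sqrt{-28181 + 0} = \sqrt{-28181} = i \sqrt{28181}$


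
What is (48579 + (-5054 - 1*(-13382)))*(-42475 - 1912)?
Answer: -2525931009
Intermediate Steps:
(48579 + (-5054 - 1*(-13382)))*(-42475 - 1912) = (48579 + (-5054 + 13382))*(-44387) = (48579 + 8328)*(-44387) = 56907*(-44387) = -2525931009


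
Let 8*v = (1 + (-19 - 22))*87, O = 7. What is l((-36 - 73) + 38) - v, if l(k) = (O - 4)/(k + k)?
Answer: 61767/142 ≈ 434.98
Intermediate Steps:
l(k) = 3/(2*k) (l(k) = (7 - 4)/(k + k) = 3/(2*k))
v = -435 (v = ((1 + (-19 - 22))*87)/8 = ((1 - 41)*87)/8 = (-40*87)/8 = (⅛)*(-3480) = -435)
l((-36 - 73) + 38) - v = 3/(2*((-36 - 73) + 38)) - 1*(-435) = 3/(2*(-109 + 38)) + 435 = (3/2)/(-71) + 435 = (3/2)*(-1/71) + 435 = -3/142 + 435 = 61767/142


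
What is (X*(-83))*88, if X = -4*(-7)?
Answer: -204512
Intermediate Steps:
X = 28
(X*(-83))*88 = (28*(-83))*88 = -2324*88 = -204512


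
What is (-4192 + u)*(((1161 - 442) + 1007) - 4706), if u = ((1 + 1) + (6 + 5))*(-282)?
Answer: 23416840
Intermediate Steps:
u = -3666 (u = (2 + 11)*(-282) = 13*(-282) = -3666)
(-4192 + u)*(((1161 - 442) + 1007) - 4706) = (-4192 - 3666)*(((1161 - 442) + 1007) - 4706) = -7858*((719 + 1007) - 4706) = -7858*(1726 - 4706) = -7858*(-2980) = 23416840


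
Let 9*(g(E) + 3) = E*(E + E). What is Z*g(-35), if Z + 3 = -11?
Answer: -33922/9 ≈ -3769.1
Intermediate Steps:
g(E) = -3 + 2*E²/9 (g(E) = -3 + (E*(E + E))/9 = -3 + (E*(2*E))/9 = -3 + (2*E²)/9 = -3 + 2*E²/9)
Z = -14 (Z = -3 - 11 = -14)
Z*g(-35) = -14*(-3 + (2/9)*(-35)²) = -14*(-3 + (2/9)*1225) = -14*(-3 + 2450/9) = -14*2423/9 = -33922/9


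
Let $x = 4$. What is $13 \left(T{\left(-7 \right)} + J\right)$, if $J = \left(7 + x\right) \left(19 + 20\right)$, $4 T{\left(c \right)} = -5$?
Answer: $\frac{22243}{4} \approx 5560.8$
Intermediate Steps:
$T{\left(c \right)} = - \frac{5}{4}$ ($T{\left(c \right)} = \frac{1}{4} \left(-5\right) = - \frac{5}{4}$)
$J = 429$ ($J = \left(7 + 4\right) \left(19 + 20\right) = 11 \cdot 39 = 429$)
$13 \left(T{\left(-7 \right)} + J\right) = 13 \left(- \frac{5}{4} + 429\right) = 13 \cdot \frac{1711}{4} = \frac{22243}{4}$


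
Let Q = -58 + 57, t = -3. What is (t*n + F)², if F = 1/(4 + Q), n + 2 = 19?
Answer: 23104/9 ≈ 2567.1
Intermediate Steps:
n = 17 (n = -2 + 19 = 17)
Q = -1
F = ⅓ (F = 1/(4 - 1) = 1/3 = ⅓ ≈ 0.33333)
(t*n + F)² = (-3*17 + ⅓)² = (-51 + ⅓)² = (-152/3)² = 23104/9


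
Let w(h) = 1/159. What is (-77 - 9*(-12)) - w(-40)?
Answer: 4928/159 ≈ 30.994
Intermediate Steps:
w(h) = 1/159
(-77 - 9*(-12)) - w(-40) = (-77 - 9*(-12)) - 1*1/159 = (-77 + 108) - 1/159 = 31 - 1/159 = 4928/159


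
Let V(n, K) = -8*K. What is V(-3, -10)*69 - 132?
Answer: 5388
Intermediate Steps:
V(-3, -10)*69 - 132 = -8*(-10)*69 - 132 = 80*69 - 132 = 5520 - 132 = 5388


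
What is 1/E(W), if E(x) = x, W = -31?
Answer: -1/31 ≈ -0.032258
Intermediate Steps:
1/E(W) = 1/(-31) = -1/31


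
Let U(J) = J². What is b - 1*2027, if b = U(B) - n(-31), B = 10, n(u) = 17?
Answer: -1944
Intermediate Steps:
b = 83 (b = 10² - 1*17 = 100 - 17 = 83)
b - 1*2027 = 83 - 1*2027 = 83 - 2027 = -1944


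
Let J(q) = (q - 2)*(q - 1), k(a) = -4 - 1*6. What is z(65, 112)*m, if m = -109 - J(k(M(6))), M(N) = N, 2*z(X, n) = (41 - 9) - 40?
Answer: 964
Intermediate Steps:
z(X, n) = -4 (z(X, n) = ((41 - 9) - 40)/2 = (32 - 40)/2 = (½)*(-8) = -4)
k(a) = -10 (k(a) = -4 - 6 = -10)
J(q) = (-1 + q)*(-2 + q) (J(q) = (-2 + q)*(-1 + q) = (-1 + q)*(-2 + q))
m = -241 (m = -109 - (2 + (-10)² - 3*(-10)) = -109 - (2 + 100 + 30) = -109 - 1*132 = -109 - 132 = -241)
z(65, 112)*m = -4*(-241) = 964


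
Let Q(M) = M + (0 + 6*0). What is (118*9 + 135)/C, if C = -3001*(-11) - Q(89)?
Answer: 133/3658 ≈ 0.036359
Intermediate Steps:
Q(M) = M (Q(M) = M + (0 + 0) = M + 0 = M)
C = 32922 (C = -3001*(-11) - 1*89 = 33011 - 89 = 32922)
(118*9 + 135)/C = (118*9 + 135)/32922 = (1062 + 135)*(1/32922) = 1197*(1/32922) = 133/3658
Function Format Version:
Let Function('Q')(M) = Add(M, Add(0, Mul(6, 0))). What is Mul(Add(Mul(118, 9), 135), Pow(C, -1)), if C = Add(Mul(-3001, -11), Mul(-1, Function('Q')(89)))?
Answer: Rational(133, 3658) ≈ 0.036359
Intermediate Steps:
Function('Q')(M) = M (Function('Q')(M) = Add(M, Add(0, 0)) = Add(M, 0) = M)
C = 32922 (C = Add(Mul(-3001, -11), Mul(-1, 89)) = Add(33011, -89) = 32922)
Mul(Add(Mul(118, 9), 135), Pow(C, -1)) = Mul(Add(Mul(118, 9), 135), Pow(32922, -1)) = Mul(Add(1062, 135), Rational(1, 32922)) = Mul(1197, Rational(1, 32922)) = Rational(133, 3658)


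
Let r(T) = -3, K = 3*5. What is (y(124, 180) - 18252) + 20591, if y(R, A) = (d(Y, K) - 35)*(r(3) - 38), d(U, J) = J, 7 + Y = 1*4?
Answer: 3159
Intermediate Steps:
K = 15
Y = -3 (Y = -7 + 1*4 = -7 + 4 = -3)
y(R, A) = 820 (y(R, A) = (15 - 35)*(-3 - 38) = -20*(-41) = 820)
(y(124, 180) - 18252) + 20591 = (820 - 18252) + 20591 = -17432 + 20591 = 3159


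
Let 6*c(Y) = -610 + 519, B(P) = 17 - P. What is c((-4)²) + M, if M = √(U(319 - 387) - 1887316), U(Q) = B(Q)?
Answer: -91/6 + I*√1887231 ≈ -15.167 + 1373.8*I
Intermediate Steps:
U(Q) = 17 - Q
M = I*√1887231 (M = √((17 - (319 - 387)) - 1887316) = √((17 - 1*(-68)) - 1887316) = √((17 + 68) - 1887316) = √(85 - 1887316) = √(-1887231) = I*√1887231 ≈ 1373.8*I)
c(Y) = -91/6 (c(Y) = (-610 + 519)/6 = (⅙)*(-91) = -91/6)
c((-4)²) + M = -91/6 + I*√1887231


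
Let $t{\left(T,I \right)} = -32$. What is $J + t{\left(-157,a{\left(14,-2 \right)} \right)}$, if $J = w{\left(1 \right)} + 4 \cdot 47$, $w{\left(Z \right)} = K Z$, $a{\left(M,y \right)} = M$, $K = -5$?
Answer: $151$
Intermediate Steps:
$w{\left(Z \right)} = - 5 Z$
$J = 183$ ($J = \left(-5\right) 1 + 4 \cdot 47 = -5 + 188 = 183$)
$J + t{\left(-157,a{\left(14,-2 \right)} \right)} = 183 - 32 = 151$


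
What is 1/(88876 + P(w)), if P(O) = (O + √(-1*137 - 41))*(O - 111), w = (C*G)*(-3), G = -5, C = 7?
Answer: 44123/3893681462 + 3*I*√178/3893681462 ≈ 1.1332e-5 + 1.0279e-8*I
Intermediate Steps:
w = 105 (w = (7*(-5))*(-3) = -35*(-3) = 105)
P(O) = (-111 + O)*(O + I*√178) (P(O) = (O + √(-137 - 41))*(-111 + O) = (O + √(-178))*(-111 + O) = (O + I*√178)*(-111 + O) = (-111 + O)*(O + I*√178))
1/(88876 + P(w)) = 1/(88876 + (105² - 111*105 - 111*I*√178 + I*105*√178)) = 1/(88876 + (11025 - 11655 - 111*I*√178 + 105*I*√178)) = 1/(88876 + (-630 - 6*I*√178)) = 1/(88246 - 6*I*√178)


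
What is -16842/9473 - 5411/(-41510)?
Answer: -92550431/56174890 ≈ -1.6475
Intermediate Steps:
-16842/9473 - 5411/(-41510) = -16842*1/9473 - 5411*(-1/41510) = -16842/9473 + 773/5930 = -92550431/56174890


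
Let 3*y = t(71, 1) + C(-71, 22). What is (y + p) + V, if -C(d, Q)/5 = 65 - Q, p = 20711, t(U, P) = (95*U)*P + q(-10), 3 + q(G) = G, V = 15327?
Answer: 114631/3 ≈ 38210.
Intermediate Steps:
q(G) = -3 + G
t(U, P) = -13 + 95*P*U (t(U, P) = (95*U)*P + (-3 - 10) = 95*P*U - 13 = -13 + 95*P*U)
C(d, Q) = -325 + 5*Q (C(d, Q) = -5*(65 - Q) = -325 + 5*Q)
y = 6517/3 (y = ((-13 + 95*1*71) + (-325 + 5*22))/3 = ((-13 + 6745) + (-325 + 110))/3 = (6732 - 215)/3 = (1/3)*6517 = 6517/3 ≈ 2172.3)
(y + p) + V = (6517/3 + 20711) + 15327 = 68650/3 + 15327 = 114631/3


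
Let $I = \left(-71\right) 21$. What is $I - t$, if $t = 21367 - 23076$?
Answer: $218$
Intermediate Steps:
$t = -1709$
$I = -1491$
$I - t = -1491 - -1709 = -1491 + 1709 = 218$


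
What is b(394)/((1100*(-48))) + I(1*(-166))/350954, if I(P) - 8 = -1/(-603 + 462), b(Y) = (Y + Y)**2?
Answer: -320073463021/27216482700 ≈ -11.760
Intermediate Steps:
b(Y) = 4*Y**2 (b(Y) = (2*Y)**2 = 4*Y**2)
I(P) = 1129/141 (I(P) = 8 - 1/(-603 + 462) = 8 - 1/(-141) = 8 - 1*(-1/141) = 8 + 1/141 = 1129/141)
b(394)/((1100*(-48))) + I(1*(-166))/350954 = (4*394**2)/((1100*(-48))) + (1129/141)/350954 = (4*155236)/(-52800) + (1129/141)*(1/350954) = 620944*(-1/52800) + 1129/49484514 = -38809/3300 + 1129/49484514 = -320073463021/27216482700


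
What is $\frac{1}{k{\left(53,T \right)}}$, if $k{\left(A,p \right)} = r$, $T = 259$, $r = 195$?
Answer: $\frac{1}{195} \approx 0.0051282$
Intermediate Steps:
$k{\left(A,p \right)} = 195$
$\frac{1}{k{\left(53,T \right)}} = \frac{1}{195}$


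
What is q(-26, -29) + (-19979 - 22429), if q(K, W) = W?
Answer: -42437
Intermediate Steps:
q(-26, -29) + (-19979 - 22429) = -29 + (-19979 - 22429) = -29 - 42408 = -42437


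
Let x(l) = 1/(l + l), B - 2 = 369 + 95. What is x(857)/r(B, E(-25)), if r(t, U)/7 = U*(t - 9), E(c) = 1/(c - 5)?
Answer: -15/2741543 ≈ -5.4714e-6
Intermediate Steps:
B = 466 (B = 2 + (369 + 95) = 2 + 464 = 466)
E(c) = 1/(-5 + c)
r(t, U) = 7*U*(-9 + t) (r(t, U) = 7*(U*(t - 9)) = 7*(U*(-9 + t)) = 7*U*(-9 + t))
x(l) = 1/(2*l)
x(857)/r(B, E(-25)) = ((½)/857)/((7*(-9 + 466)/(-5 - 25))) = ((½)*(1/857))/((7*457/(-30))) = 1/(1714*((7*(-1/30)*457))) = 1/(1714*(-3199/30)) = (1/1714)*(-30/3199) = -15/2741543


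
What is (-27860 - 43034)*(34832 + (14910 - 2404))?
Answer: -3355980172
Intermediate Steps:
(-27860 - 43034)*(34832 + (14910 - 2404)) = -70894*(34832 + 12506) = -70894*47338 = -3355980172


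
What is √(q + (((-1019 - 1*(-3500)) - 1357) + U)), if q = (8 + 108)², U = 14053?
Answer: √28633 ≈ 169.21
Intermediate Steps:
q = 13456 (q = 116² = 13456)
√(q + (((-1019 - 1*(-3500)) - 1357) + U)) = √(13456 + (((-1019 - 1*(-3500)) - 1357) + 14053)) = √(13456 + (((-1019 + 3500) - 1357) + 14053)) = √(13456 + ((2481 - 1357) + 14053)) = √(13456 + (1124 + 14053)) = √(13456 + 15177) = √28633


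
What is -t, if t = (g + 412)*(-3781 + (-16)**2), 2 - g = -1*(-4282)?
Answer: -13634700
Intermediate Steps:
g = -4280 (g = 2 - (-1)*(-4282) = 2 - 1*4282 = 2 - 4282 = -4280)
t = 13634700 (t = (-4280 + 412)*(-3781 + (-16)**2) = -3868*(-3781 + 256) = -3868*(-3525) = 13634700)
-t = -1*13634700 = -13634700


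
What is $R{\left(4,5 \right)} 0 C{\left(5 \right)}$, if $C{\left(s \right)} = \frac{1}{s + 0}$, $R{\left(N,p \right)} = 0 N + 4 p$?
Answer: $0$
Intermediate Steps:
$R{\left(N,p \right)} = 4 p$ ($R{\left(N,p \right)} = 0 + 4 p = 4 p$)
$C{\left(s \right)} = \frac{1}{s}$
$R{\left(4,5 \right)} 0 C{\left(5 \right)} = \frac{4 \cdot 5 \cdot 0}{5} = 20 \cdot 0 \cdot \frac{1}{5} = 0 \cdot \frac{1}{5} = 0$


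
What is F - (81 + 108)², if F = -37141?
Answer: -72862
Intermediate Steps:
F - (81 + 108)² = -37141 - (81 + 108)² = -37141 - 1*189² = -37141 - 1*35721 = -37141 - 35721 = -72862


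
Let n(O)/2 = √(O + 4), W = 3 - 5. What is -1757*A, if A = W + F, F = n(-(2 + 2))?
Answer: 3514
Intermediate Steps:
W = -2
n(O) = 2*√(4 + O) (n(O) = 2*√(O + 4) = 2*√(4 + O))
F = 0 (F = 2*√(4 - (2 + 2)) = 2*√(4 - 1*4) = 2*√(4 - 4) = 2*√0 = 2*0 = 0)
A = -2 (A = -2 + 0 = -2)
-1757*A = -1757*(-2) = 3514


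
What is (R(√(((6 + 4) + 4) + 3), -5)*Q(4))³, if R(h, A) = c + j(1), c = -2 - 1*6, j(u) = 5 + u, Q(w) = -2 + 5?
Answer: -216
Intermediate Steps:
Q(w) = 3
c = -8 (c = -2 - 6 = -8)
R(h, A) = -2 (R(h, A) = -8 + (5 + 1) = -8 + 6 = -2)
(R(√(((6 + 4) + 4) + 3), -5)*Q(4))³ = (-2*3)³ = (-6)³ = -216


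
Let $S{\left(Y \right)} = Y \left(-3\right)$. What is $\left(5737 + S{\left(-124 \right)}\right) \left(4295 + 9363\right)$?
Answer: $83436722$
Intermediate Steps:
$S{\left(Y \right)} = - 3 Y$
$\left(5737 + S{\left(-124 \right)}\right) \left(4295 + 9363\right) = \left(5737 - -372\right) \left(4295 + 9363\right) = \left(5737 + 372\right) 13658 = 6109 \cdot 13658 = 83436722$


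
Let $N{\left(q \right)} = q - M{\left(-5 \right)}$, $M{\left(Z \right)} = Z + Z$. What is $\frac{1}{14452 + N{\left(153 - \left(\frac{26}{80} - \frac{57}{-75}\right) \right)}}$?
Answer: $\frac{200}{2922783} \approx 6.8428 \cdot 10^{-5}$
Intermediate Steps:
$M{\left(Z \right)} = 2 Z$
$N{\left(q \right)} = 10 + q$ ($N{\left(q \right)} = q - 2 \left(-5\right) = q - -10 = q + 10 = 10 + q$)
$\frac{1}{14452 + N{\left(153 - \left(\frac{26}{80} - \frac{57}{-75}\right) \right)}} = \frac{1}{14452 + \left(10 - \left(-153 + \frac{13}{40} + \frac{19}{25}\right)\right)} = \frac{1}{14452 + \left(10 + \left(153 - \left(\frac{13}{40} + \frac{19}{25}\right)\right)\right)} = \frac{1}{14452 + \left(10 + \left(153 - \frac{217}{200}\right)\right)} = \frac{1}{14452 + \left(10 + \frac{30383}{200}\right)} = \frac{1}{14452 + \frac{32383}{200}} = \frac{1}{\frac{2922783}{200}} = \frac{200}{2922783}$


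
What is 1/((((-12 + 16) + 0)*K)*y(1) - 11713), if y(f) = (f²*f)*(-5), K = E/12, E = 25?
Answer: -3/35264 ≈ -8.5073e-5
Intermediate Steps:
K = 25/12 ≈ 2.0833
y(f) = -5*f³ (y(f) = f³*(-5) = -5*f³)
1/((((-12 + 16) + 0)*K)*y(1) - 11713) = 1/((((-12 + 16) + 0)*(25/12))*(-5*1³) - 11713) = 1/(((4 + 0)*(25/12))*(-5*1) - 11713) = 1/((4*(25/12))*(-5) - 11713) = 1/((25/3)*(-5) - 11713) = 1/(-125/3 - 11713) = 1/(-35264/3) = -3/35264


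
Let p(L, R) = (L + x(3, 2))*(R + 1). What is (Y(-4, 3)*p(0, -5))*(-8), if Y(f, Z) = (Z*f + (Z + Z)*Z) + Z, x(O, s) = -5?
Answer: -1440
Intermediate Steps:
Y(f, Z) = Z + 2*Z² + Z*f (Y(f, Z) = (Z*f + (2*Z)*Z) + Z = (Z*f + 2*Z²) + Z = (2*Z² + Z*f) + Z = Z + 2*Z² + Z*f)
p(L, R) = (1 + R)*(-5 + L) (p(L, R) = (L - 5)*(R + 1) = (-5 + L)*(1 + R) = (1 + R)*(-5 + L))
(Y(-4, 3)*p(0, -5))*(-8) = ((3*(1 - 4 + 2*3))*(-5 + 0 - 5*(-5) + 0*(-5)))*(-8) = ((3*(1 - 4 + 6))*(-5 + 0 + 25 + 0))*(-8) = ((3*3)*20)*(-8) = (9*20)*(-8) = 180*(-8) = -1440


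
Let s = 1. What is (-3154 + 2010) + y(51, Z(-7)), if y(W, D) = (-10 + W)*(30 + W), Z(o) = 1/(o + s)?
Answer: 2177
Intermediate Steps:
Z(o) = 1/(1 + o) (Z(o) = 1/(o + 1) = 1/(1 + o))
(-3154 + 2010) + y(51, Z(-7)) = (-3154 + 2010) + (-300 + 51² + 20*51) = -1144 + (-300 + 2601 + 1020) = -1144 + 3321 = 2177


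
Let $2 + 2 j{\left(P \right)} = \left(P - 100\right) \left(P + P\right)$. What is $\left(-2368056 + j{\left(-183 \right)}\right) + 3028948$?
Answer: $712680$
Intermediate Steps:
$j{\left(P \right)} = -1 + P \left(-100 + P\right)$ ($j{\left(P \right)} = -1 + \frac{\left(P - 100\right) \left(P + P\right)}{2} = -1 + \frac{\left(-100 + P\right) 2 P}{2} = -1 + \frac{2 P \left(-100 + P\right)}{2} = -1 + P \left(-100 + P\right)$)
$\left(-2368056 + j{\left(-183 \right)}\right) + 3028948 = \left(-2368056 - \left(-18299 - 33489\right)\right) + 3028948 = \left(-2368056 + \left(-1 + 33489 + 18300\right)\right) + 3028948 = \left(-2368056 + 51788\right) + 3028948 = -2316268 + 3028948 = 712680$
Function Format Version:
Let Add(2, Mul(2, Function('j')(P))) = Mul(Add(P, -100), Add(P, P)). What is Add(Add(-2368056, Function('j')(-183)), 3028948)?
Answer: 712680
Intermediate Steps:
Function('j')(P) = Add(-1, Mul(P, Add(-100, P))) (Function('j')(P) = Add(-1, Mul(Rational(1, 2), Mul(Add(P, -100), Add(P, P)))) = Add(-1, Mul(Rational(1, 2), Mul(Add(-100, P), Mul(2, P)))) = Add(-1, Mul(Rational(1, 2), Mul(2, P, Add(-100, P)))) = Add(-1, Mul(P, Add(-100, P))))
Add(Add(-2368056, Function('j')(-183)), 3028948) = Add(Add(-2368056, Add(-1, Pow(-183, 2), Mul(-100, -183))), 3028948) = Add(Add(-2368056, Add(-1, 33489, 18300)), 3028948) = Add(Add(-2368056, 51788), 3028948) = Add(-2316268, 3028948) = 712680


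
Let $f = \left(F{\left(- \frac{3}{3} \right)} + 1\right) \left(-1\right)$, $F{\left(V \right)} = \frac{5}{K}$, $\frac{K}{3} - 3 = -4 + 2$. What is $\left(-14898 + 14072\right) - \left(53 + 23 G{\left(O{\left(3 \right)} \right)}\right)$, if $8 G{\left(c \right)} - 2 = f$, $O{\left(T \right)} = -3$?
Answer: $- \frac{10525}{12} \approx -877.08$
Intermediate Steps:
$K = 3$ ($K = 9 + 3 \left(-4 + 2\right) = 9 + 3 \left(-2\right) = 9 - 6 = 3$)
$F{\left(V \right)} = \frac{5}{3}$
$f = - \frac{8}{3}$ ($f = \left(\frac{5}{3} + 1\right) \left(-1\right) = \frac{8}{3} \left(-1\right) = - \frac{8}{3} \approx -2.6667$)
$G{\left(c \right)} = - \frac{1}{12}$ ($G{\left(c \right)} = \frac{1}{4} + \frac{1}{8} \left(- \frac{8}{3}\right) = \frac{1}{4} - \frac{1}{3} = - \frac{1}{12}$)
$\left(-14898 + 14072\right) - \left(53 + 23 G{\left(O{\left(3 \right)} \right)}\right) = \left(-14898 + 14072\right) - \frac{613}{12} = -826 + \left(-53 + \frac{23}{12}\right) = -826 - \frac{613}{12} = - \frac{10525}{12}$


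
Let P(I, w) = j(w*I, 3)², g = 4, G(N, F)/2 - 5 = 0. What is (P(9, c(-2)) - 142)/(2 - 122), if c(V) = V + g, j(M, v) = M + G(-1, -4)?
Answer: -107/20 ≈ -5.3500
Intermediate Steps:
G(N, F) = 10 (G(N, F) = 10 + 2*0 = 10 + 0 = 10)
j(M, v) = 10 + M (j(M, v) = M + 10 = 10 + M)
c(V) = 4 + V (c(V) = V + 4 = 4 + V)
P(I, w) = (10 + I*w)² (P(I, w) = (10 + w*I)² = (10 + I*w)²)
(P(9, c(-2)) - 142)/(2 - 122) = ((10 + 9*(4 - 2))² - 142)/(2 - 122) = ((10 + 9*2)² - 142)/(-120) = ((10 + 18)² - 142)*(-1/120) = (28² - 142)*(-1/120) = (784 - 142)*(-1/120) = 642*(-1/120) = -107/20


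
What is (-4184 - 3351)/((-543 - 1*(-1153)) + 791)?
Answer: -7535/1401 ≈ -5.3783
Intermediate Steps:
(-4184 - 3351)/((-543 - 1*(-1153)) + 791) = -7535/((-543 + 1153) + 791) = -7535/(610 + 791) = -7535/1401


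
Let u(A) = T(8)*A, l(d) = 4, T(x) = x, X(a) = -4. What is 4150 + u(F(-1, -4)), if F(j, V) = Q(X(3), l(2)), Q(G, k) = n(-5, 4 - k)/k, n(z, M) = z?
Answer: 4140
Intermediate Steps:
Q(G, k) = -5/k
F(j, V) = -5/4
u(A) = 8*A
4150 + u(F(-1, -4)) = 4150 + 8*(-5/4) = 4150 - 10 = 4140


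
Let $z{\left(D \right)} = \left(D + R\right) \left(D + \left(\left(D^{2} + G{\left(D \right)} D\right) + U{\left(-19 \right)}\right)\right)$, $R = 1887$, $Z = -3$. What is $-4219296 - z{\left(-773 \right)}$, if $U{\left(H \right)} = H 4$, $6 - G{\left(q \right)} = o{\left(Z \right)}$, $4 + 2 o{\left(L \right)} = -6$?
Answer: $-659448474$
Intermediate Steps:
$o{\left(L \right)} = -5$ ($o{\left(L \right)} = -2 + \frac{1}{2} \left(-6\right) = -2 - 3 = -5$)
$G{\left(q \right)} = 11$ ($G{\left(q \right)} = 6 - -5 = 6 + 5 = 11$)
$U{\left(H \right)} = 4 H$
$z{\left(D \right)} = \left(1887 + D\right) \left(-76 + D^{2} + 12 D\right)$ ($z{\left(D \right)} = \left(D + 1887\right) \left(D + \left(\left(D^{2} + 11 D\right) + 4 \left(-19\right)\right)\right) = \left(1887 + D\right) \left(D - \left(76 - D^{2} - 11 D\right)\right) = \left(1887 + D\right) \left(D + \left(-76 + D^{2} + 11 D\right)\right) = \left(1887 + D\right) \left(-76 + D^{2} + 12 D\right)$)
$-4219296 - z{\left(-773 \right)} = -4219296 - \left(-143412 + \left(-773\right)^{3} + 1899 \left(-773\right)^{2} + 22568 \left(-773\right)\right) = -4219296 - \left(-143412 - 461889917 + 1899 \cdot 597529 - 17445064\right) = -4219296 - \left(-143412 - 461889917 + 1134707571 - 17445064\right) = -4219296 - 655229178 = -659448474$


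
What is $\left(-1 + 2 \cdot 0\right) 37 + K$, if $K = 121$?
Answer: $84$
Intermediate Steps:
$\left(-1 + 2 \cdot 0\right) 37 + K = \left(-1 + 2 \cdot 0\right) 37 + 121 = \left(-1 + 0\right) 37 + 121 = \left(-1\right) 37 + 121 = -37 + 121 = 84$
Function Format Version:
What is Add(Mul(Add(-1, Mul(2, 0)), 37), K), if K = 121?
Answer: 84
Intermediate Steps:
Add(Mul(Add(-1, Mul(2, 0)), 37), K) = Add(Mul(Add(-1, Mul(2, 0)), 37), 121) = Add(Mul(Add(-1, 0), 37), 121) = Add(Mul(-1, 37), 121) = Add(-37, 121) = 84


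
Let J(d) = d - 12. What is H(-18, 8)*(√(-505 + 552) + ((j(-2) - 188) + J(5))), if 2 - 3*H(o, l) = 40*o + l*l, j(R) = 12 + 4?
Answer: -117782/3 + 658*√47/3 ≈ -37757.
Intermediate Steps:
j(R) = 16
J(d) = -12 + d
H(o, l) = ⅔ - 40*o/3 - l²/3 (H(o, l) = ⅔ - (40*o + l*l)/3 = ⅔ - (40*o + l²)/3 = ⅔ - (l² + 40*o)/3 = ⅔ + (-40*o/3 - l²/3) = ⅔ - 40*o/3 - l²/3)
H(-18, 8)*(√(-505 + 552) + ((j(-2) - 188) + J(5))) = (⅔ - 40/3*(-18) - ⅓*8²)*(√(-505 + 552) + ((16 - 188) + (-12 + 5))) = (⅔ + 240 - ⅓*64)*(√47 + (-172 - 7)) = (⅔ + 240 - 64/3)*(√47 - 179) = 658*(-179 + √47)/3 = -117782/3 + 658*√47/3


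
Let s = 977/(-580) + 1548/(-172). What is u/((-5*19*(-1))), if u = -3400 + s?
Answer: -1978197/55100 ≈ -35.902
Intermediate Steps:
s = -6197/580 (s = 977*(-1/580) + 1548*(-1/172) = -977/580 - 9 = -6197/580 ≈ -10.684)
u = -1978197/580 (u = -3400 - 6197/580 = -1978197/580 ≈ -3410.7)
u/((-5*19*(-1))) = -1978197/(580*(-5*19*(-1))) = -1978197/(580*((-95*(-1)))) = -1978197/580/95 = -1978197/580*1/95 = -1978197/55100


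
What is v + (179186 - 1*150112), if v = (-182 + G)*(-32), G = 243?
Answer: 27122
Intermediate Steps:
v = -1952 (v = (-182 + 243)*(-32) = 61*(-32) = -1952)
v + (179186 - 1*150112) = -1952 + (179186 - 1*150112) = -1952 + (179186 - 150112) = -1952 + 29074 = 27122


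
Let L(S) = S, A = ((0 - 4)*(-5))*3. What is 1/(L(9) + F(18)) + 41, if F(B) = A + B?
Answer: 3568/87 ≈ 41.011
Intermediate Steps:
A = 60 (A = -4*(-5)*3 = 20*3 = 60)
F(B) = 60 + B
1/(L(9) + F(18)) + 41 = 1/(9 + (60 + 18)) + 41 = 1/(9 + 78) + 41 = 1/87 + 41 = 3568/87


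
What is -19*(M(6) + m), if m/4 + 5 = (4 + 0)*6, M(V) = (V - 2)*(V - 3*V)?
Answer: -532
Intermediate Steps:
M(V) = -2*V*(-2 + V) (M(V) = (-2 + V)*(-2*V) = -2*V*(-2 + V))
m = 76 (m = -20 + 4*((4 + 0)*6) = -20 + 4*(4*6) = -20 + 4*24 = -20 + 96 = 76)
-19*(M(6) + m) = -19*(2*6*(2 - 1*6) + 76) = -19*(2*6*(2 - 6) + 76) = -19*(2*6*(-4) + 76) = -19*(-48 + 76) = -19*28 = -532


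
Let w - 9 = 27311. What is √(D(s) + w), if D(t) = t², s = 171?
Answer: √56561 ≈ 237.83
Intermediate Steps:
w = 27320 (w = 9 + 27311 = 27320)
√(D(s) + w) = √(171² + 27320) = √(29241 + 27320) = √56561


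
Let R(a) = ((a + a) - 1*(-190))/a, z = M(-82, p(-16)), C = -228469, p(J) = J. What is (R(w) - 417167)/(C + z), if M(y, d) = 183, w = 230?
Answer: 4797388/2625289 ≈ 1.8274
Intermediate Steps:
z = 183
R(a) = (190 + 2*a)/a (R(a) = (2*a + 190)/a = (190 + 2*a)/a)
(R(w) - 417167)/(C + z) = ((2 + 190/230) - 417167)/(-228469 + 183) = ((2 + 190*(1/230)) - 417167)/(-228286) = ((2 + 19/23) - 417167)*(-1/228286) = (65/23 - 417167)*(-1/228286) = -9594776/23*(-1/228286) = 4797388/2625289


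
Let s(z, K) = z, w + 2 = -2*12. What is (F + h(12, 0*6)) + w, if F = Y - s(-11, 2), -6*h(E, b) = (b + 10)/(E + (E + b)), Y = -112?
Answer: -9149/72 ≈ -127.07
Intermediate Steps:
w = -26 (w = -2 - 2*12 = -2 - 24 = -26)
h(E, b) = -(10 + b)/(6*(b + 2*E)) (h(E, b) = -(b + 10)/(6*(E + (E + b))) = -(10 + b)/(6*(b + 2*E)))
F = -101 (F = -112 - 1*(-11) = -112 + 11 = -101)
(F + h(12, 0*6)) + w = (-101 + (-10 - 0*6)/(6*(0*6 + 2*12))) - 26 = (-101 + (-10 - 1*0)/(6*(0 + 24))) - 26 = (-101 + (1/6)*(-10 + 0)/24) - 26 = (-101 + (1/6)*(1/24)*(-10)) - 26 = (-101 - 5/72) - 26 = -7277/72 - 26 = -9149/72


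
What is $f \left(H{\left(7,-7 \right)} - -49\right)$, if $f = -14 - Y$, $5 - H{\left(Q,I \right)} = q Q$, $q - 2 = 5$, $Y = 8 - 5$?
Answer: $-85$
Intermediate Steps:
$Y = 3$
$q = 7$ ($q = 2 + 5 = 7$)
$H{\left(Q,I \right)} = 5 - 7 Q$
$f = -17$ ($f = -14 - 3 = -17$)
$f \left(H{\left(7,-7 \right)} - -49\right) = - 17 \left(\left(5 - 49\right) - -49\right) = - 17 \left(\left(5 - 49\right) + 49\right) = - 17 \left(-44 + 49\right) = \left(-17\right) 5 = -85$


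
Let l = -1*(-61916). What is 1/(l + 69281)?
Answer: 1/131197 ≈ 7.6221e-6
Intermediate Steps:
l = 61916
1/(l + 69281) = 1/(61916 + 69281) = 1/131197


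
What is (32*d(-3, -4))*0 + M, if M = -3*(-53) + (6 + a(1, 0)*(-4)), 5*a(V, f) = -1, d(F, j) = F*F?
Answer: 829/5 ≈ 165.80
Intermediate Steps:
d(F, j) = F²
a(V, f) = -⅕ (a(V, f) = (⅕)*(-1) = -⅕)
M = 829/5 (M = -3*(-53) + (6 - ⅕*(-4)) = 159 + (6 + ⅘) = 159 + 34/5 = 829/5 ≈ 165.80)
(32*d(-3, -4))*0 + M = (32*(-3)²)*0 + 829/5 = (32*9)*0 + 829/5 = 288*0 + 829/5 = 0 + 829/5 = 829/5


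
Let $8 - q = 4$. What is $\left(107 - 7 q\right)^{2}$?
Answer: $6241$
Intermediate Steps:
$q = 4$ ($q = 8 - 4 = 4$)
$\left(107 - 7 q\right)^{2} = \left(107 - 28\right)^{2} = 79^{2} = 6241$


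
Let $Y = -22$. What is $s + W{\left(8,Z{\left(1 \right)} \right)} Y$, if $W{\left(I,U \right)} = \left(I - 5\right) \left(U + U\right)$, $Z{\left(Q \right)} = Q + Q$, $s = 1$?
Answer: $-263$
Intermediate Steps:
$Z{\left(Q \right)} = 2 Q$
$W{\left(I,U \right)} = 2 U \left(-5 + I\right)$ ($W{\left(I,U \right)} = \left(-5 + I\right) 2 U = 2 U \left(-5 + I\right)$)
$s + W{\left(8,Z{\left(1 \right)} \right)} Y = 1 + 2 \cdot 2 \cdot 1 \left(-5 + 8\right) \left(-22\right) = 1 + 2 \cdot 2 \cdot 3 \left(-22\right) = 1 + 12 \left(-22\right) = 1 - 264 = -263$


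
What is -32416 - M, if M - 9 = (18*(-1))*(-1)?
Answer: -32443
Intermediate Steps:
M = 27 (M = 9 + (18*(-1))*(-1) = 9 - 18*(-1) = 9 + 18 = 27)
-32416 - M = -32416 - 1*27 = -32416 - 27 = -32443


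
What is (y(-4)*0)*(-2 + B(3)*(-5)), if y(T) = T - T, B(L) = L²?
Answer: 0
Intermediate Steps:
y(T) = 0
(y(-4)*0)*(-2 + B(3)*(-5)) = (0*0)*(-2 + 3²*(-5)) = 0*(-2 + 9*(-5)) = 0*(-2 - 45) = 0*(-47) = 0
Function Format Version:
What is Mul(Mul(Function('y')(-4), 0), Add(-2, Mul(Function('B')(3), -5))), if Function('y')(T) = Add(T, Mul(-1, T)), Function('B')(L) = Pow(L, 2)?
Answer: 0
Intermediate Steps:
Function('y')(T) = 0
Mul(Mul(Function('y')(-4), 0), Add(-2, Mul(Function('B')(3), -5))) = Mul(Mul(0, 0), Add(-2, Mul(Pow(3, 2), -5))) = Mul(0, Add(-2, Mul(9, -5))) = Mul(0, Add(-2, -45)) = Mul(0, -47) = 0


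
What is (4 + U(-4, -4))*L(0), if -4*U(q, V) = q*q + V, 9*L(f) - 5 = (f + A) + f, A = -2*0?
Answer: 5/9 ≈ 0.55556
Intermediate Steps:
A = 0
L(f) = 5/9 + 2*f/9 (L(f) = 5/9 + ((f + 0) + f)/9 = 5/9 + (f + f)/9 = 5/9 + (2*f)/9 = 5/9 + 2*f/9)
U(q, V) = -V/4 - q**2/4 (U(q, V) = -(q*q + V)/4 = -(q**2 + V)/4 = -(V + q**2)/4 = -V/4 - q**2/4)
(4 + U(-4, -4))*L(0) = (4 + (-1/4*(-4) - 1/4*(-4)**2))*(5/9 + (2/9)*0) = (4 + (1 - 1/4*16))*(5/9 + 0) = (4 + (1 - 4))*(5/9) = (4 - 3)*(5/9) = 1*(5/9) = 5/9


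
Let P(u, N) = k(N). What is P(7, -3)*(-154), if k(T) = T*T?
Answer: -1386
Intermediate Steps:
k(T) = T²
P(u, N) = N²
P(7, -3)*(-154) = (-3)²*(-154) = 9*(-154) = -1386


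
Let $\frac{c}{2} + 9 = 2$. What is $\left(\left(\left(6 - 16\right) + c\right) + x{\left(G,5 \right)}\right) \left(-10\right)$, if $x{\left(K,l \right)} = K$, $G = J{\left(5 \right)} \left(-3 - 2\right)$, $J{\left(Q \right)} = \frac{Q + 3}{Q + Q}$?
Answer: $280$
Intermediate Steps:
$c = -14$ ($c = -18 + 2 \cdot 2 = -18 + 4 = -14$)
$J{\left(Q \right)} = \frac{3 + Q}{2 Q}$
$G = -4$ ($G = \frac{3 + 5}{2 \cdot 5} \left(-3 - 2\right) = \frac{1}{2} \cdot \frac{1}{5} \cdot 8 \left(-3 - 2\right) = \frac{4}{5} \left(-5\right) = -4$)
$\left(\left(\left(6 - 16\right) + c\right) + x{\left(G,5 \right)}\right) \left(-10\right) = \left(\left(\left(6 - 16\right) - 14\right) - 4\right) \left(-10\right) = \left(\left(-10 - 14\right) - 4\right) \left(-10\right) = \left(-24 - 4\right) \left(-10\right) = \left(-28\right) \left(-10\right) = 280$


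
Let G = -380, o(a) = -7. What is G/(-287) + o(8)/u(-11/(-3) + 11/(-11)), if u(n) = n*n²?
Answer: 140317/146944 ≈ 0.95490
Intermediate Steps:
u(n) = n³
G/(-287) + o(8)/u(-11/(-3) + 11/(-11)) = -380/(-287) - 7/(-11/(-3) + 11/(-11))³ = -380*(-1/287) - 7/(-11*(-⅓) + 11*(-1/11))³ = 380/287 - 7/(11/3 - 1)³ = 380/287 - 7/((8/3)³) = 380/287 - 7/512/27 = 380/287 - 7*27/512 = 380/287 - 189/512 = 140317/146944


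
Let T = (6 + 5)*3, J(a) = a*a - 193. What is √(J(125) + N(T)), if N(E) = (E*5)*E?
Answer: √20877 ≈ 144.49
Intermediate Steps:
J(a) = -193 + a² (J(a) = a² - 193 = -193 + a²)
T = 33 (T = 11*3 = 33)
N(E) = 5*E² (N(E) = (5*E)*E = 5*E²)
√(J(125) + N(T)) = √((-193 + 125²) + 5*33²) = √((-193 + 15625) + 5*1089) = √(15432 + 5445) = √20877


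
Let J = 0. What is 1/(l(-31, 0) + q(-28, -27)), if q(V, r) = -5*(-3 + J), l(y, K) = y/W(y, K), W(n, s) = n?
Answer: 1/16 ≈ 0.062500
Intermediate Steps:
l(y, K) = 1 (l(y, K) = y/y = 1)
q(V, r) = 15 (q(V, r) = -5*(-3 + 0) = -5*(-3) = 15)
1/(l(-31, 0) + q(-28, -27)) = 1/(1 + 15) = 1/16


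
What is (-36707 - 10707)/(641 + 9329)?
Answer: -23707/4985 ≈ -4.7557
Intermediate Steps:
(-36707 - 10707)/(641 + 9329) = -47414/9970 = -47414*1/9970 = -23707/4985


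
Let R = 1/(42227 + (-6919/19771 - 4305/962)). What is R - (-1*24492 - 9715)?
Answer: 1615884726862397/47238422713 ≈ 34207.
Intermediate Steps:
R = 1118806/47238422713 (R = 1/(42227 + (-6919*1/19771 - 4305*1/962)) = 1/(42227 + (-407/1163 - 4305/962)) = 1/(42227 - 5398249/1118806) = 1/(47238422713/1118806) = 1118806/47238422713 ≈ 2.3684e-5)
R - (-1*24492 - 9715) = 1118806/47238422713 - (-1*24492 - 9715) = 1118806/47238422713 - (-24492 - 9715) = 1118806/47238422713 - 1*(-34207) = 1118806/47238422713 + 34207 = 1615884726862397/47238422713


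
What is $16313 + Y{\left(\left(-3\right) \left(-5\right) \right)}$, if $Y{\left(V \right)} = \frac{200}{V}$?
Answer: $\frac{48979}{3} \approx 16326.0$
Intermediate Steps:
$16313 + Y{\left(\left(-3\right) \left(-5\right) \right)} = 16313 + \frac{200}{\left(-3\right) \left(-5\right)} = 16313 + \frac{200}{15} = 16313 + 200 \cdot \frac{1}{15} = 16313 + \frac{40}{3} = \frac{48979}{3}$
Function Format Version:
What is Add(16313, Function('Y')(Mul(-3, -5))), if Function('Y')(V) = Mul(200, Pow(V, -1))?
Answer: Rational(48979, 3) ≈ 16326.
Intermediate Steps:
Add(16313, Function('Y')(Mul(-3, -5))) = Add(16313, Mul(200, Pow(Mul(-3, -5), -1))) = Add(16313, Mul(200, Pow(15, -1))) = Add(16313, Mul(200, Rational(1, 15))) = Add(16313, Rational(40, 3)) = Rational(48979, 3)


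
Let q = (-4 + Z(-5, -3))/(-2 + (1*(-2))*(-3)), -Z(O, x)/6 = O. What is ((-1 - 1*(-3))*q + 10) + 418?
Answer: 441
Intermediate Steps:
Z(O, x) = -6*O
q = 13/2 (q = (-4 - 6*(-5))/(-2 + (1*(-2))*(-3)) = (-4 + 30)/(-2 - 2*(-3)) = 26/(-2 + 6) = 26/4 = 26*(¼) = 13/2 ≈ 6.5000)
((-1 - 1*(-3))*q + 10) + 418 = ((-1 - 1*(-3))*(13/2) + 10) + 418 = ((-1 + 3)*(13/2) + 10) + 418 = (2*(13/2) + 10) + 418 = (13 + 10) + 418 = 23 + 418 = 441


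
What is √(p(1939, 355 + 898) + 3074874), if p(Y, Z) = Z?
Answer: √3076127 ≈ 1753.9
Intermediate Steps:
√(p(1939, 355 + 898) + 3074874) = √((355 + 898) + 3074874) = √(1253 + 3074874) = √3076127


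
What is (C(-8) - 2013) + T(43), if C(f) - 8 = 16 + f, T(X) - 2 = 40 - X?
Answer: -1998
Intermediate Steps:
T(X) = 42 - X (T(X) = 2 + (40 - X) = 42 - X)
C(f) = 24 + f (C(f) = 8 + (16 + f) = 24 + f)
(C(-8) - 2013) + T(43) = ((24 - 8) - 2013) + (42 - 1*43) = (16 - 2013) + (42 - 43) = -1997 - 1 = -1998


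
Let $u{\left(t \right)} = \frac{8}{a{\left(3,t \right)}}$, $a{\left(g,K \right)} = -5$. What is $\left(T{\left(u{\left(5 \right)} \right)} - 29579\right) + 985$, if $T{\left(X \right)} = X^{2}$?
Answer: $- \frac{714786}{25} \approx -28591.0$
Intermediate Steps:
$u{\left(t \right)} = - \frac{8}{5}$ ($u{\left(t \right)} = \frac{8}{-5} = 8 \left(- \frac{1}{5}\right) = - \frac{8}{5}$)
$\left(T{\left(u{\left(5 \right)} \right)} - 29579\right) + 985 = \left(\left(- \frac{8}{5}\right)^{2} - 29579\right) + 985 = \left(\frac{64}{25} - 29579\right) + 985 = - \frac{739411}{25} + 985 = - \frac{714786}{25}$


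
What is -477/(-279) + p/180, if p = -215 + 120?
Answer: 1319/1116 ≈ 1.1819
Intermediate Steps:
p = -95
-477/(-279) + p/180 = -477/(-279) - 95/180 = -477*(-1/279) - 95*1/180 = 53/31 - 19/36 = 1319/1116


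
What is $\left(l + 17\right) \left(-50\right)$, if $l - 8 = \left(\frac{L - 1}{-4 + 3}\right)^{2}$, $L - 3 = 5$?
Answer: $-3700$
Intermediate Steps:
$L = 8$ ($L = 3 + 5 = 8$)
$l = 57$ ($l = 8 + \left(\frac{8 - 1}{-4 + 3}\right)^{2} = 8 + \left(\frac{7}{-1}\right)^{2} = 8 + \left(7 \left(-1\right)\right)^{2} = 8 + \left(-7\right)^{2} = 8 + 49 = 57$)
$\left(l + 17\right) \left(-50\right) = \left(57 + 17\right) \left(-50\right) = 74 \left(-50\right) = -3700$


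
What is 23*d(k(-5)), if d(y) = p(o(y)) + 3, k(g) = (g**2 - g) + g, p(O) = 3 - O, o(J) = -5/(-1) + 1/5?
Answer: 92/5 ≈ 18.400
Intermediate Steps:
o(J) = 26/5 (o(J) = -5*(-1) + 1*(1/5) = 5 + 1/5 = 26/5)
k(g) = g**2
d(y) = 4/5 (d(y) = (3 - 1*26/5) + 3 = (3 - 26/5) + 3 = -11/5 + 3 = 4/5)
23*d(k(-5)) = 23*(4/5) = 92/5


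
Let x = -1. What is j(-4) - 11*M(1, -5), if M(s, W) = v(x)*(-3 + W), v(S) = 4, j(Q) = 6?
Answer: 358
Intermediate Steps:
M(s, W) = -12 + 4*W (M(s, W) = 4*(-3 + W) = -12 + 4*W)
j(-4) - 11*M(1, -5) = 6 - 11*(-12 + 4*(-5)) = 6 - 11*(-12 - 20) = 6 - 11*(-32) = 6 + 352 = 358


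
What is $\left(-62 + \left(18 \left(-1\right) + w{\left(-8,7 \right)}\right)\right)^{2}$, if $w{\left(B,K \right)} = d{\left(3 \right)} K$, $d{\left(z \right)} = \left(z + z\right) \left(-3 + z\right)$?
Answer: $6400$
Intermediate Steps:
$d{\left(z \right)} = 2 z \left(-3 + z\right)$
$w{\left(B,K \right)} = 0$ ($w{\left(B,K \right)} = 2 \cdot 3 \left(-3 + 3\right) K = 2 \cdot 3 \cdot 0 K = 0 K = 0$)
$\left(-62 + \left(18 \left(-1\right) + w{\left(-8,7 \right)}\right)\right)^{2} = \left(-62 + \left(18 \left(-1\right) + 0\right)\right)^{2} = \left(-62 + \left(-18 + 0\right)\right)^{2} = \left(-62 - 18\right)^{2} = \left(-80\right)^{2} = 6400$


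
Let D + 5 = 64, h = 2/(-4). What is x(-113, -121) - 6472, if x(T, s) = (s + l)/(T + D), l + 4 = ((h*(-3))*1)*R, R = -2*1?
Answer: -174680/27 ≈ -6469.6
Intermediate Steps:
h = -½ (h = 2*(-¼) = -½ ≈ -0.50000)
R = -2
D = 59 (D = -5 + 64 = 59)
l = -7 (l = -4 + (-½*(-3)*1)*(-2) = -4 + ((3/2)*1)*(-2) = -4 + (3/2)*(-2) = -4 - 3 = -7)
x(T, s) = (-7 + s)/(59 + T) (x(T, s) = (s - 7)/(T + 59) = (-7 + s)/(59 + T))
x(-113, -121) - 6472 = (-7 - 121)/(59 - 113) - 6472 = -128/(-54) - 6472 = -1/54*(-128) - 6472 = 64/27 - 6472 = -174680/27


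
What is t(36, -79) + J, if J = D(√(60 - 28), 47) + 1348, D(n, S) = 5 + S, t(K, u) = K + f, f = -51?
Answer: 1385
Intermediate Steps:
t(K, u) = -51 + K (t(K, u) = K - 51 = -51 + K)
J = 1400 (J = (5 + 47) + 1348 = 52 + 1348 = 1400)
t(36, -79) + J = (-51 + 36) + 1400 = -15 + 1400 = 1385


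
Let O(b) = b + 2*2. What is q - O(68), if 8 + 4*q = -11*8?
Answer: -96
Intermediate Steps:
O(b) = 4 + b (O(b) = b + 4 = 4 + b)
q = -24 (q = -2 + (-11*8)/4 = -2 + (¼)*(-88) = -2 - 22 = -24)
q - O(68) = -24 - (4 + 68) = -24 - 1*72 = -24 - 72 = -96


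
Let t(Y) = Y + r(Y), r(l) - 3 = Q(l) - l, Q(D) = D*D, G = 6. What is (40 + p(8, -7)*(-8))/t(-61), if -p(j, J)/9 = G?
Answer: 118/931 ≈ 0.12675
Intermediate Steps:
Q(D) = D²
p(j, J) = -54 (p(j, J) = -9*6 = -54)
r(l) = 3 + l² - l (r(l) = 3 + (l² - l) = 3 + l² - l)
t(Y) = 3 + Y² (t(Y) = Y + (3 + Y² - Y) = 3 + Y²)
(40 + p(8, -7)*(-8))/t(-61) = (40 - 54*(-8))/(3 + (-61)²) = (40 + 432)/(3 + 3721) = 472/3724 = 472*(1/3724) = 118/931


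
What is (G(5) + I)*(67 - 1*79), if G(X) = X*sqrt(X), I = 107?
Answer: -1284 - 60*sqrt(5) ≈ -1418.2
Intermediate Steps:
G(X) = X**(3/2)
(G(5) + I)*(67 - 1*79) = (5**(3/2) + 107)*(67 - 1*79) = (5*sqrt(5) + 107)*(67 - 79) = (107 + 5*sqrt(5))*(-12) = -1284 - 60*sqrt(5)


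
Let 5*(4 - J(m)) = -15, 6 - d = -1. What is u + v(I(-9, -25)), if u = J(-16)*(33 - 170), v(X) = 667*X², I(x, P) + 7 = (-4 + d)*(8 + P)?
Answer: 2242829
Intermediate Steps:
d = 7 (d = 6 - 1*(-1) = 6 + 1 = 7)
J(m) = 7 (J(m) = 4 - ⅕*(-15) = 4 + 3 = 7)
I(x, P) = 17 + 3*P (I(x, P) = -7 + (-4 + 7)*(8 + P) = -7 + 3*(8 + P) = -7 + (24 + 3*P) = 17 + 3*P)
u = -959 (u = 7*(33 - 170) = 7*(-137) = -959)
u + v(I(-9, -25)) = -959 + 667*(17 + 3*(-25))² = -959 + 667*(17 - 75)² = -959 + 667*(-58)² = -959 + 667*3364 = -959 + 2243788 = 2242829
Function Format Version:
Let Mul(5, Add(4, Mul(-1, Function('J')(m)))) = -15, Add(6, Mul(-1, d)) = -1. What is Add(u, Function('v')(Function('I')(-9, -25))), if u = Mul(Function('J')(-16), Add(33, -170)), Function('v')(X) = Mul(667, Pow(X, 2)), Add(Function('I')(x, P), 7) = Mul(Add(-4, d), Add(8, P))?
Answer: 2242829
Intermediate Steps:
d = 7 (d = Add(6, Mul(-1, -1)) = Add(6, 1) = 7)
Function('J')(m) = 7 (Function('J')(m) = Add(4, Mul(Rational(-1, 5), -15)) = Add(4, 3) = 7)
Function('I')(x, P) = Add(17, Mul(3, P)) (Function('I')(x, P) = Add(-7, Mul(Add(-4, 7), Add(8, P))) = Add(-7, Mul(3, Add(8, P))) = Add(-7, Add(24, Mul(3, P))) = Add(17, Mul(3, P)))
u = -959 (u = Mul(7, Add(33, -170)) = Mul(7, -137) = -959)
Add(u, Function('v')(Function('I')(-9, -25))) = Add(-959, Mul(667, Pow(Add(17, Mul(3, -25)), 2))) = Add(-959, Mul(667, Pow(Add(17, -75), 2))) = Add(-959, Mul(667, Pow(-58, 2))) = Add(-959, Mul(667, 3364)) = Add(-959, 2243788) = 2242829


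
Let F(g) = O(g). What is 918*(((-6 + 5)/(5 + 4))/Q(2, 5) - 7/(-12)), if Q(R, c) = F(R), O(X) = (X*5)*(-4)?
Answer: 10761/20 ≈ 538.05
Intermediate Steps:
O(X) = -20*X (O(X) = (5*X)*(-4) = -20*X)
F(g) = -20*g
Q(R, c) = -20*R
918*(((-6 + 5)/(5 + 4))/Q(2, 5) - 7/(-12)) = 918*(((-6 + 5)/(5 + 4))/((-20*2)) - 7/(-12)) = 918*(-1/9/(-40) - 7*(-1/12)) = 918*(-1*1/9*(-1/40) + 7/12) = 918*(-1/9*(-1/40) + 7/12) = 918*(1/360 + 7/12) = 918*(211/360) = 10761/20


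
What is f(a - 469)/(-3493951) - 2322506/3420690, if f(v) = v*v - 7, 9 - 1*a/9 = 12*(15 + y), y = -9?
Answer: -5893055555308/5975861623095 ≈ -0.98614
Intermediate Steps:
a = -567 (a = 81 - 108*(15 - 9) = 81 - 108*6 = 81 - 9*72 = 81 - 648 = -567)
f(v) = -7 + v² (f(v) = v² - 7 = -7 + v²)
f(a - 469)/(-3493951) - 2322506/3420690 = (-7 + (-567 - 469)²)/(-3493951) - 2322506/3420690 = (-7 + (-1036)²)*(-1/3493951) - 2322506*1/3420690 = (-7 + 1073296)*(-1/3493951) - 1161253/1710345 = 1073289*(-1/3493951) - 1161253/1710345 = -1073289/3493951 - 1161253/1710345 = -5893055555308/5975861623095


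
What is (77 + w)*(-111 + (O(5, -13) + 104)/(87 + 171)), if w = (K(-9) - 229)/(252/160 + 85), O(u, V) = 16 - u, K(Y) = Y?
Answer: -7334147513/893454 ≈ -8208.8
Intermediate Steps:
w = -9520/3463 (w = (-9 - 229)/(252/160 + 85) = -238/(252*(1/160) + 85) = -238/(63/40 + 85) = -238/3463/40 = -238*40/3463 = -9520/3463 ≈ -2.7491)
(77 + w)*(-111 + (O(5, -13) + 104)/(87 + 171)) = (77 - 9520/3463)*(-111 + ((16 - 1*5) + 104)/(87 + 171)) = 257131*(-111 + ((16 - 5) + 104)/258)/3463 = 257131*(-111 + (11 + 104)*(1/258))/3463 = 257131*(-111 + 115*(1/258))/3463 = 257131*(-111 + 115/258)/3463 = (257131/3463)*(-28523/258) = -7334147513/893454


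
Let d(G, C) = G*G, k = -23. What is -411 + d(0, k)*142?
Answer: -411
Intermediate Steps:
d(G, C) = G²
-411 + d(0, k)*142 = -411 + 0²*142 = -411 + 0*142 = -411 + 0 = -411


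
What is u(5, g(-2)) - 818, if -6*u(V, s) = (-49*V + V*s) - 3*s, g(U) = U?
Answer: -1553/2 ≈ -776.50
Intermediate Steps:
u(V, s) = s/2 + 49*V/6 - V*s/6 (u(V, s) = -((-49*V + V*s) - 3*s)/6 = -(-49*V - 3*s + V*s)/6 = s/2 + 49*V/6 - V*s/6)
u(5, g(-2)) - 818 = ((½)*(-2) + (49/6)*5 - ⅙*5*(-2)) - 818 = (-1 + 245/6 + 5/3) - 818 = 83/2 - 818 = -1553/2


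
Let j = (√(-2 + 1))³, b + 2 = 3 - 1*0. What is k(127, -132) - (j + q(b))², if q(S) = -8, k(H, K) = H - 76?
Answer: 51 - (8 + I)² ≈ -12.0 - 16.0*I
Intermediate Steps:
k(H, K) = -76 + H
b = 1 (b = -2 + (3 - 1*0) = -2 + (3 + 0) = -2 + 3 = 1)
j = -I (j = (√(-1))³ = I³ = -I ≈ -1.0*I)
k(127, -132) - (j + q(b))² = (-76 + 127) - (-I - 8)² = 51 - (-8 - I)²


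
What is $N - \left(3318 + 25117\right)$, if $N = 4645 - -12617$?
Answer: $-11173$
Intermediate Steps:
$N = 17262$ ($N = 4645 + 12617 = 17262$)
$N - \left(3318 + 25117\right) = 17262 - \left(3318 + 25117\right) = 17262 - 28435 = -11173$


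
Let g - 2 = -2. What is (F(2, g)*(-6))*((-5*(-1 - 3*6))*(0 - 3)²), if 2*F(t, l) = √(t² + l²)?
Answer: -5130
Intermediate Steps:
g = 0 (g = 2 - 2 = 0)
F(t, l) = √(l² + t²)/2 (F(t, l) = √(t² + l²)/2 = √(l² + t²)/2)
(F(2, g)*(-6))*((-5*(-1 - 3*6))*(0 - 3)²) = ((√(0² + 2²)/2)*(-6))*((-5*(-1 - 3*6))*(0 - 3)²) = ((√(0 + 4)/2)*(-6))*(-5*(-1 - 18)*(-3)²) = ((√4/2)*(-6))*(-5*(-19)*9) = (((½)*2)*(-6))*(95*9) = (1*(-6))*855 = -6*855 = -5130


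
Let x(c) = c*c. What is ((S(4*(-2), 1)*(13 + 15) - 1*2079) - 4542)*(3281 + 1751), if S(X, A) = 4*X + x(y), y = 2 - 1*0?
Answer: -37261960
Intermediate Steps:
y = 2 (y = 2 + 0 = 2)
x(c) = c²
S(X, A) = 4 + 4*X (S(X, A) = 4*X + 2² = 4*X + 4 = 4 + 4*X)
((S(4*(-2), 1)*(13 + 15) - 1*2079) - 4542)*(3281 + 1751) = (((4 + 4*(4*(-2)))*(13 + 15) - 1*2079) - 4542)*(3281 + 1751) = (((4 + 4*(-8))*28 - 2079) - 4542)*5032 = (((4 - 32)*28 - 2079) - 4542)*5032 = ((-28*28 - 2079) - 4542)*5032 = ((-784 - 2079) - 4542)*5032 = (-2863 - 4542)*5032 = -7405*5032 = -37261960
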